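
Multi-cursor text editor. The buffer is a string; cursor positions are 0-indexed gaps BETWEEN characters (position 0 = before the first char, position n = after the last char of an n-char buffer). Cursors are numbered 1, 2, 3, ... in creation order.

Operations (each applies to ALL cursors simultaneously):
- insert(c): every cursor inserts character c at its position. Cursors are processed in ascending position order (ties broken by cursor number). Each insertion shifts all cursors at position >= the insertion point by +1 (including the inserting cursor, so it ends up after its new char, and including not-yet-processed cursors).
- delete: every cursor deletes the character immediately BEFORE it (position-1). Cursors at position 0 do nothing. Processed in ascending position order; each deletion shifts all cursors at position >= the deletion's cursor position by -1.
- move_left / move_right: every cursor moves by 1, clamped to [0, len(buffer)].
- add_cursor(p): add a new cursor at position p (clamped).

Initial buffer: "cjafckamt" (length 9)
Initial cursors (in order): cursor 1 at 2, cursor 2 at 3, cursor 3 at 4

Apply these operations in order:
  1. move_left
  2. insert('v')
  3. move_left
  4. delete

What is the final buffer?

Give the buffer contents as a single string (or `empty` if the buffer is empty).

Answer: vvvfckamt

Derivation:
After op 1 (move_left): buffer="cjafckamt" (len 9), cursors c1@1 c2@2 c3@3, authorship .........
After op 2 (insert('v')): buffer="cvjvavfckamt" (len 12), cursors c1@2 c2@4 c3@6, authorship .1.2.3......
After op 3 (move_left): buffer="cvjvavfckamt" (len 12), cursors c1@1 c2@3 c3@5, authorship .1.2.3......
After op 4 (delete): buffer="vvvfckamt" (len 9), cursors c1@0 c2@1 c3@2, authorship 123......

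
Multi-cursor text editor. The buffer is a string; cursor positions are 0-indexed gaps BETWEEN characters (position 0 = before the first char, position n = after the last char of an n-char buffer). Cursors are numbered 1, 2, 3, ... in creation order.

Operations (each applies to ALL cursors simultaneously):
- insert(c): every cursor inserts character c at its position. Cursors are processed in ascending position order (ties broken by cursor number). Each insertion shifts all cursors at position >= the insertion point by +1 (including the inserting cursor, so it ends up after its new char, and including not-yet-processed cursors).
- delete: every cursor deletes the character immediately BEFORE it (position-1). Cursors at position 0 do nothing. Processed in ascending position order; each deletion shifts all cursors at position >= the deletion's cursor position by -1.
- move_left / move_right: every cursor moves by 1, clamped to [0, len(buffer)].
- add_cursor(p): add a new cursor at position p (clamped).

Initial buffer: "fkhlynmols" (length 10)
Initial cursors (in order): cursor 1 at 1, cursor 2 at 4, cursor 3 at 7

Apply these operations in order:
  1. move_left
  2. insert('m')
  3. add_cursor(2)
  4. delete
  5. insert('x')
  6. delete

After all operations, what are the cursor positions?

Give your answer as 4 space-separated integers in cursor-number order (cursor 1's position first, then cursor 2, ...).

After op 1 (move_left): buffer="fkhlynmols" (len 10), cursors c1@0 c2@3 c3@6, authorship ..........
After op 2 (insert('m')): buffer="mfkhmlynmmols" (len 13), cursors c1@1 c2@5 c3@9, authorship 1...2...3....
After op 3 (add_cursor(2)): buffer="mfkhmlynmmols" (len 13), cursors c1@1 c4@2 c2@5 c3@9, authorship 1...2...3....
After op 4 (delete): buffer="khlynmols" (len 9), cursors c1@0 c4@0 c2@2 c3@5, authorship .........
After op 5 (insert('x')): buffer="xxkhxlynxmols" (len 13), cursors c1@2 c4@2 c2@5 c3@9, authorship 14..2...3....
After op 6 (delete): buffer="khlynmols" (len 9), cursors c1@0 c4@0 c2@2 c3@5, authorship .........

Answer: 0 2 5 0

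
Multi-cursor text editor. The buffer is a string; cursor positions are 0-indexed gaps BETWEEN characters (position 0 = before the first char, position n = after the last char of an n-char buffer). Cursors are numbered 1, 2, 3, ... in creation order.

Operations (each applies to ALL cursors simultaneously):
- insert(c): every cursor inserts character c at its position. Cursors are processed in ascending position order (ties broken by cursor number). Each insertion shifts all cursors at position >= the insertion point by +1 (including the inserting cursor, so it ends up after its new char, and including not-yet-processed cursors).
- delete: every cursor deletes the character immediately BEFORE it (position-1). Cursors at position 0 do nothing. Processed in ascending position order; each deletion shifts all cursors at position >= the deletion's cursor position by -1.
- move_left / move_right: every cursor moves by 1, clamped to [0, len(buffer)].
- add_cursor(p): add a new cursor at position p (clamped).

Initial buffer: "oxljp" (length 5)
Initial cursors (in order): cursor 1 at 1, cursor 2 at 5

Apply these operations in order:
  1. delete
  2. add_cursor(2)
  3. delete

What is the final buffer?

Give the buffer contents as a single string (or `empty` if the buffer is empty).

After op 1 (delete): buffer="xlj" (len 3), cursors c1@0 c2@3, authorship ...
After op 2 (add_cursor(2)): buffer="xlj" (len 3), cursors c1@0 c3@2 c2@3, authorship ...
After op 3 (delete): buffer="x" (len 1), cursors c1@0 c2@1 c3@1, authorship .

Answer: x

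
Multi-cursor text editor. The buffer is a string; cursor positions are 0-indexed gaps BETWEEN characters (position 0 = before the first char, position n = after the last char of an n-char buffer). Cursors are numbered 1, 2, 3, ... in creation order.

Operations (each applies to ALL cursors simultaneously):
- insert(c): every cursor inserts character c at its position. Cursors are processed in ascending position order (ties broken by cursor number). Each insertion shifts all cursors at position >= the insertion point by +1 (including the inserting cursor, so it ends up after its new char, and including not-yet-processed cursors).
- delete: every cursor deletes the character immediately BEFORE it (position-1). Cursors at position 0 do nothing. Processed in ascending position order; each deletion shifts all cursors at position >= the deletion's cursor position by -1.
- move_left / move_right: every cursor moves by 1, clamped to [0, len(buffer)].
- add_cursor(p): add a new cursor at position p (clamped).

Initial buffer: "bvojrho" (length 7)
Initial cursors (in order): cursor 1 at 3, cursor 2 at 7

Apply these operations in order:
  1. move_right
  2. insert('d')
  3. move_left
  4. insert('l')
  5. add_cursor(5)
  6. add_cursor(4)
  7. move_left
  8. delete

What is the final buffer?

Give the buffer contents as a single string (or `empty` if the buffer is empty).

After op 1 (move_right): buffer="bvojrho" (len 7), cursors c1@4 c2@7, authorship .......
After op 2 (insert('d')): buffer="bvojdrhod" (len 9), cursors c1@5 c2@9, authorship ....1...2
After op 3 (move_left): buffer="bvojdrhod" (len 9), cursors c1@4 c2@8, authorship ....1...2
After op 4 (insert('l')): buffer="bvojldrhold" (len 11), cursors c1@5 c2@10, authorship ....11...22
After op 5 (add_cursor(5)): buffer="bvojldrhold" (len 11), cursors c1@5 c3@5 c2@10, authorship ....11...22
After op 6 (add_cursor(4)): buffer="bvojldrhold" (len 11), cursors c4@4 c1@5 c3@5 c2@10, authorship ....11...22
After op 7 (move_left): buffer="bvojldrhold" (len 11), cursors c4@3 c1@4 c3@4 c2@9, authorship ....11...22
After op 8 (delete): buffer="bldrhld" (len 7), cursors c1@1 c3@1 c4@1 c2@5, authorship .11..22

Answer: bldrhld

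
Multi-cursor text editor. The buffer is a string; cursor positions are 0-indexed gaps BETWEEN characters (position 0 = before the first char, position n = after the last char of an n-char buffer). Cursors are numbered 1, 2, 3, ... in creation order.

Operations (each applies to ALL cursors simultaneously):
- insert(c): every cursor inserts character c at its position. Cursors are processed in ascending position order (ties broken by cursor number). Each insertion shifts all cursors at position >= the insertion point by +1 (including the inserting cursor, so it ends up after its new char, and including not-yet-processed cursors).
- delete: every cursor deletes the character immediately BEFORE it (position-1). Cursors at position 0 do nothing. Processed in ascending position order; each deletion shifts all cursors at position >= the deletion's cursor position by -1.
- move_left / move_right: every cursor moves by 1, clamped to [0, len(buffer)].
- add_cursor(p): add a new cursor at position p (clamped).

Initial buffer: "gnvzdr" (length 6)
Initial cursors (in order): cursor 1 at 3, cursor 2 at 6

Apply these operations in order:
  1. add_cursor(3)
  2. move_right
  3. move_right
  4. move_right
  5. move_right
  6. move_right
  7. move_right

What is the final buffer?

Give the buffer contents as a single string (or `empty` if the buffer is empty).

After op 1 (add_cursor(3)): buffer="gnvzdr" (len 6), cursors c1@3 c3@3 c2@6, authorship ......
After op 2 (move_right): buffer="gnvzdr" (len 6), cursors c1@4 c3@4 c2@6, authorship ......
After op 3 (move_right): buffer="gnvzdr" (len 6), cursors c1@5 c3@5 c2@6, authorship ......
After op 4 (move_right): buffer="gnvzdr" (len 6), cursors c1@6 c2@6 c3@6, authorship ......
After op 5 (move_right): buffer="gnvzdr" (len 6), cursors c1@6 c2@6 c3@6, authorship ......
After op 6 (move_right): buffer="gnvzdr" (len 6), cursors c1@6 c2@6 c3@6, authorship ......
After op 7 (move_right): buffer="gnvzdr" (len 6), cursors c1@6 c2@6 c3@6, authorship ......

Answer: gnvzdr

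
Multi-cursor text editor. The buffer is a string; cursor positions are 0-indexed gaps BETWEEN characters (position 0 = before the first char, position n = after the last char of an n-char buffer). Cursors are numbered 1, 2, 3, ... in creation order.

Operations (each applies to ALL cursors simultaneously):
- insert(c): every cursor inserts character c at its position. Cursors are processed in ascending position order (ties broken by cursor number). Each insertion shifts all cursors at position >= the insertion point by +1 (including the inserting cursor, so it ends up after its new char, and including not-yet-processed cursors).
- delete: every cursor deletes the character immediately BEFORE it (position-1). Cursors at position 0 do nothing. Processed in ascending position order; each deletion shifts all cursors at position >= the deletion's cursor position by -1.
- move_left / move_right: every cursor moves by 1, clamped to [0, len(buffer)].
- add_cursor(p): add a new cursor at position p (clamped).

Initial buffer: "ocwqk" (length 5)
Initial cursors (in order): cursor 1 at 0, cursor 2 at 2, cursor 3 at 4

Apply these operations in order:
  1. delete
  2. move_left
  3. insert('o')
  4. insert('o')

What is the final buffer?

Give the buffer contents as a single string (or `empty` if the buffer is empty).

Answer: ooooooowk

Derivation:
After op 1 (delete): buffer="owk" (len 3), cursors c1@0 c2@1 c3@2, authorship ...
After op 2 (move_left): buffer="owk" (len 3), cursors c1@0 c2@0 c3@1, authorship ...
After op 3 (insert('o')): buffer="oooowk" (len 6), cursors c1@2 c2@2 c3@4, authorship 12.3..
After op 4 (insert('o')): buffer="ooooooowk" (len 9), cursors c1@4 c2@4 c3@7, authorship 1212.33..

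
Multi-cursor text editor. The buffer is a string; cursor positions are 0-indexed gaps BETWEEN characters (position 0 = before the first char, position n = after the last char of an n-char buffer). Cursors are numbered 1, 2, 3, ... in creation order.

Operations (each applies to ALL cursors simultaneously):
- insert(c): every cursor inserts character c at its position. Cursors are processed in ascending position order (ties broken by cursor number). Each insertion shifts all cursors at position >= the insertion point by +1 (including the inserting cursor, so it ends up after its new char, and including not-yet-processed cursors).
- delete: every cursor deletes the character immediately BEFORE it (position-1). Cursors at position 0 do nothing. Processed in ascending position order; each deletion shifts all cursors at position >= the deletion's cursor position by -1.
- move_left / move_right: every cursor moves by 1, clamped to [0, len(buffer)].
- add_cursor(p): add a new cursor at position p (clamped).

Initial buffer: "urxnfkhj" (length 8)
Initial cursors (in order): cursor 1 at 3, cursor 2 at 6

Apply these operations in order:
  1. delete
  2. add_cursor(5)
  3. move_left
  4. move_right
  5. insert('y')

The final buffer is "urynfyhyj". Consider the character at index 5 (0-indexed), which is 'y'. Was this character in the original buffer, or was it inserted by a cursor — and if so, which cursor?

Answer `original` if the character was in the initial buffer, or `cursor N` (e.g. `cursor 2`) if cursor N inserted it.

Answer: cursor 2

Derivation:
After op 1 (delete): buffer="urnfhj" (len 6), cursors c1@2 c2@4, authorship ......
After op 2 (add_cursor(5)): buffer="urnfhj" (len 6), cursors c1@2 c2@4 c3@5, authorship ......
After op 3 (move_left): buffer="urnfhj" (len 6), cursors c1@1 c2@3 c3@4, authorship ......
After op 4 (move_right): buffer="urnfhj" (len 6), cursors c1@2 c2@4 c3@5, authorship ......
After op 5 (insert('y')): buffer="urynfyhyj" (len 9), cursors c1@3 c2@6 c3@8, authorship ..1..2.3.
Authorship (.=original, N=cursor N): . . 1 . . 2 . 3 .
Index 5: author = 2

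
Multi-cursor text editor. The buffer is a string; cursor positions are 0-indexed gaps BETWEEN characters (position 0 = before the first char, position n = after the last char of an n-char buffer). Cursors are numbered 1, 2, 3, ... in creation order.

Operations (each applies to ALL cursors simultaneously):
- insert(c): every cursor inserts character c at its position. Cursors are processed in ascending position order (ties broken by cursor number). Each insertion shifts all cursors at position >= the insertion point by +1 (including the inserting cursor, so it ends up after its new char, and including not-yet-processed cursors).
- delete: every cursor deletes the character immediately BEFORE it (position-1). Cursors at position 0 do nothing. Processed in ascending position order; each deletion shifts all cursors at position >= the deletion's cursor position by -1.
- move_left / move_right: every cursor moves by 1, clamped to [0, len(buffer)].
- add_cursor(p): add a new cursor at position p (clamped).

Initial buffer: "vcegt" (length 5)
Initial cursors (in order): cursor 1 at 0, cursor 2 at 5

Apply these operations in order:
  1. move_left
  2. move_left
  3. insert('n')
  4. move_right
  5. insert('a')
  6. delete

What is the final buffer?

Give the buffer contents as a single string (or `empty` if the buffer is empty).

After op 1 (move_left): buffer="vcegt" (len 5), cursors c1@0 c2@4, authorship .....
After op 2 (move_left): buffer="vcegt" (len 5), cursors c1@0 c2@3, authorship .....
After op 3 (insert('n')): buffer="nvcengt" (len 7), cursors c1@1 c2@5, authorship 1...2..
After op 4 (move_right): buffer="nvcengt" (len 7), cursors c1@2 c2@6, authorship 1...2..
After op 5 (insert('a')): buffer="nvacengat" (len 9), cursors c1@3 c2@8, authorship 1.1..2.2.
After op 6 (delete): buffer="nvcengt" (len 7), cursors c1@2 c2@6, authorship 1...2..

Answer: nvcengt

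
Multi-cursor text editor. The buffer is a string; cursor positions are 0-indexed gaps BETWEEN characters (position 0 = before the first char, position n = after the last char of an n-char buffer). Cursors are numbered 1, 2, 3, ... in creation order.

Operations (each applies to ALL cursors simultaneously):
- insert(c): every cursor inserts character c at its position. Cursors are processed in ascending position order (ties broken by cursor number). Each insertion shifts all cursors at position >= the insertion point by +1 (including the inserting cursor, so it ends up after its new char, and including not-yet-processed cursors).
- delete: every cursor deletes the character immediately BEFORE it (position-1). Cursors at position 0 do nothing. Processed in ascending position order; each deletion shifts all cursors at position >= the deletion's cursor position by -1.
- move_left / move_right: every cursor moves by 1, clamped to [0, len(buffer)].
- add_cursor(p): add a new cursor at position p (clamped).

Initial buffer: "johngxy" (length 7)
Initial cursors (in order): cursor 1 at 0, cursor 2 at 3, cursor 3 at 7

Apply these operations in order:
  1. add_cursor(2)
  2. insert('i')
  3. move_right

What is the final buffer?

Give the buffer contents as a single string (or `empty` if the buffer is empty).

Answer: ijoihingxyi

Derivation:
After op 1 (add_cursor(2)): buffer="johngxy" (len 7), cursors c1@0 c4@2 c2@3 c3@7, authorship .......
After op 2 (insert('i')): buffer="ijoihingxyi" (len 11), cursors c1@1 c4@4 c2@6 c3@11, authorship 1..4.2....3
After op 3 (move_right): buffer="ijoihingxyi" (len 11), cursors c1@2 c4@5 c2@7 c3@11, authorship 1..4.2....3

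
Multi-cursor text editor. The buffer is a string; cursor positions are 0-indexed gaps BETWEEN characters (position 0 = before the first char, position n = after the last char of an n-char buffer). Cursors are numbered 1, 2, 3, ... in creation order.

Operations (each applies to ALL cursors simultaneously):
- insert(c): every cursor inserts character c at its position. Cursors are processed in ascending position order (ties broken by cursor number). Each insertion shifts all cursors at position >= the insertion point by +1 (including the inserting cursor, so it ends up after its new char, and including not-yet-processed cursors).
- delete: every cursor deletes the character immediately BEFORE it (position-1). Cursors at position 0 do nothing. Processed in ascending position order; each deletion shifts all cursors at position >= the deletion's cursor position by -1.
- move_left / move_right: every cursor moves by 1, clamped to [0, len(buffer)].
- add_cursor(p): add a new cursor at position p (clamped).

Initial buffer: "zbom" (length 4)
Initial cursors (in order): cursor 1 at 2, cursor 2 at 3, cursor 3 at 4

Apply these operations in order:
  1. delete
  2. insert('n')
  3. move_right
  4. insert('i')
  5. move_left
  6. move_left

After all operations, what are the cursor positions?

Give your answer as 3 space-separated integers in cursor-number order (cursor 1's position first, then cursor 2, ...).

After op 1 (delete): buffer="z" (len 1), cursors c1@1 c2@1 c3@1, authorship .
After op 2 (insert('n')): buffer="znnn" (len 4), cursors c1@4 c2@4 c3@4, authorship .123
After op 3 (move_right): buffer="znnn" (len 4), cursors c1@4 c2@4 c3@4, authorship .123
After op 4 (insert('i')): buffer="znnniii" (len 7), cursors c1@7 c2@7 c3@7, authorship .123123
After op 5 (move_left): buffer="znnniii" (len 7), cursors c1@6 c2@6 c3@6, authorship .123123
After op 6 (move_left): buffer="znnniii" (len 7), cursors c1@5 c2@5 c3@5, authorship .123123

Answer: 5 5 5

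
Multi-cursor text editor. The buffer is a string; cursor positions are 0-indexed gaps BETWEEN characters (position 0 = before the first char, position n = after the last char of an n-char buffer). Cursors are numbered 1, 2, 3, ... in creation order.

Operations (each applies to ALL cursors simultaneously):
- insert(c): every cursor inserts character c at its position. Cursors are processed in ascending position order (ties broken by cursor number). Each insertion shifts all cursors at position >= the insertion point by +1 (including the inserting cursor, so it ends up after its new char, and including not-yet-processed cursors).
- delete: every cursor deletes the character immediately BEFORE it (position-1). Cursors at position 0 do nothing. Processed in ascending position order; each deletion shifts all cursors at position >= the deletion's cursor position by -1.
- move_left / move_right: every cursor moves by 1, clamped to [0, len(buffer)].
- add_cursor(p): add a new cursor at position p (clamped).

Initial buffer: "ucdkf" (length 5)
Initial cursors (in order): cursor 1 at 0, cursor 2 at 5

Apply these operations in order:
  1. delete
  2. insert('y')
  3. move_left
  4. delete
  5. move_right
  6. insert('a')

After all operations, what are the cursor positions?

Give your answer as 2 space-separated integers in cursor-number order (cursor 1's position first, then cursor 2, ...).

After op 1 (delete): buffer="ucdk" (len 4), cursors c1@0 c2@4, authorship ....
After op 2 (insert('y')): buffer="yucdky" (len 6), cursors c1@1 c2@6, authorship 1....2
After op 3 (move_left): buffer="yucdky" (len 6), cursors c1@0 c2@5, authorship 1....2
After op 4 (delete): buffer="yucdy" (len 5), cursors c1@0 c2@4, authorship 1...2
After op 5 (move_right): buffer="yucdy" (len 5), cursors c1@1 c2@5, authorship 1...2
After op 6 (insert('a')): buffer="yaucdya" (len 7), cursors c1@2 c2@7, authorship 11...22

Answer: 2 7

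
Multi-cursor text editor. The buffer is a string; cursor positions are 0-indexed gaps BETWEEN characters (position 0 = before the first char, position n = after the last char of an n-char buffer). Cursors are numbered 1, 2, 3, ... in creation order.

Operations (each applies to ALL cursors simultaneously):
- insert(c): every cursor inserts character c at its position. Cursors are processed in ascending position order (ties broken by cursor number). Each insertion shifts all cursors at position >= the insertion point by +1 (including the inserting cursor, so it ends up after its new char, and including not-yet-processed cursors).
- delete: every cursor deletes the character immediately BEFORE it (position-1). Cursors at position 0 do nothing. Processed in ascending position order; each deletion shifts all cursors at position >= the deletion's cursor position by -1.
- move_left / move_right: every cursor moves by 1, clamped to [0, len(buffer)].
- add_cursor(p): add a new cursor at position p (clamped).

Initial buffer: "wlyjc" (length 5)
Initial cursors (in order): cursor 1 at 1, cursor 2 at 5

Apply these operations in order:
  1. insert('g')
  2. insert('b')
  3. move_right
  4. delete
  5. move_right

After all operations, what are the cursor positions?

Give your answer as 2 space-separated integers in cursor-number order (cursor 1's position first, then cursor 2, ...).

Answer: 4 7

Derivation:
After op 1 (insert('g')): buffer="wglyjcg" (len 7), cursors c1@2 c2@7, authorship .1....2
After op 2 (insert('b')): buffer="wgblyjcgb" (len 9), cursors c1@3 c2@9, authorship .11....22
After op 3 (move_right): buffer="wgblyjcgb" (len 9), cursors c1@4 c2@9, authorship .11....22
After op 4 (delete): buffer="wgbyjcg" (len 7), cursors c1@3 c2@7, authorship .11...2
After op 5 (move_right): buffer="wgbyjcg" (len 7), cursors c1@4 c2@7, authorship .11...2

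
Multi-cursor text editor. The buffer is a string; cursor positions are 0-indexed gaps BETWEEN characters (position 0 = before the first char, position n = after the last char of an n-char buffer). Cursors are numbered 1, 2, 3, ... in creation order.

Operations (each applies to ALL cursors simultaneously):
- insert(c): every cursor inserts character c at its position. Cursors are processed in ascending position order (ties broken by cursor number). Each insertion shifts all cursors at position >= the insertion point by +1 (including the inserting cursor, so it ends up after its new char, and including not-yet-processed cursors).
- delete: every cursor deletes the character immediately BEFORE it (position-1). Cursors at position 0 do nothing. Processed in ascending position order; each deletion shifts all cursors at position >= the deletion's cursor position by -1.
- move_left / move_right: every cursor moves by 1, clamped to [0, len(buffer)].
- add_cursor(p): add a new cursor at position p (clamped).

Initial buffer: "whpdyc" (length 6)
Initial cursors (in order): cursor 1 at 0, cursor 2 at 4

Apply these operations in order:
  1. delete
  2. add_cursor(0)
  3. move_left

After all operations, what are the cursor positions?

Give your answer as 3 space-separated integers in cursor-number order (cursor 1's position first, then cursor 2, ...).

Answer: 0 2 0

Derivation:
After op 1 (delete): buffer="whpyc" (len 5), cursors c1@0 c2@3, authorship .....
After op 2 (add_cursor(0)): buffer="whpyc" (len 5), cursors c1@0 c3@0 c2@3, authorship .....
After op 3 (move_left): buffer="whpyc" (len 5), cursors c1@0 c3@0 c2@2, authorship .....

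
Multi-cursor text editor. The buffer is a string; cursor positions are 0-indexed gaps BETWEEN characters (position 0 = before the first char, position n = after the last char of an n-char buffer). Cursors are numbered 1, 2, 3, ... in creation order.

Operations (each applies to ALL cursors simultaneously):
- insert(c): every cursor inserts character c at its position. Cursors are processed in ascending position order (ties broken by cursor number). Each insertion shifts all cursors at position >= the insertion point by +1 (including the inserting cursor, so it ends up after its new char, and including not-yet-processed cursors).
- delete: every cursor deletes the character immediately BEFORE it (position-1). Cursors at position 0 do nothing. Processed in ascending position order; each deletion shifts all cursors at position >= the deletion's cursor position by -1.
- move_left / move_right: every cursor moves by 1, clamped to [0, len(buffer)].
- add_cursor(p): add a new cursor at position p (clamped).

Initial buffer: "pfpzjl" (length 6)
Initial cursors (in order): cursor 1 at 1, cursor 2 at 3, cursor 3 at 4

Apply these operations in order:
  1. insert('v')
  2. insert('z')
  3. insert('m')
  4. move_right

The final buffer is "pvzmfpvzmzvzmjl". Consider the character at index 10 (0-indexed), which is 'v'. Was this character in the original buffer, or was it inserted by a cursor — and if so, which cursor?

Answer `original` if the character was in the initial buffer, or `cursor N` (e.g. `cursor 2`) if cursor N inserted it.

Answer: cursor 3

Derivation:
After op 1 (insert('v')): buffer="pvfpvzvjl" (len 9), cursors c1@2 c2@5 c3@7, authorship .1..2.3..
After op 2 (insert('z')): buffer="pvzfpvzzvzjl" (len 12), cursors c1@3 c2@7 c3@10, authorship .11..22.33..
After op 3 (insert('m')): buffer="pvzmfpvzmzvzmjl" (len 15), cursors c1@4 c2@9 c3@13, authorship .111..222.333..
After op 4 (move_right): buffer="pvzmfpvzmzvzmjl" (len 15), cursors c1@5 c2@10 c3@14, authorship .111..222.333..
Authorship (.=original, N=cursor N): . 1 1 1 . . 2 2 2 . 3 3 3 . .
Index 10: author = 3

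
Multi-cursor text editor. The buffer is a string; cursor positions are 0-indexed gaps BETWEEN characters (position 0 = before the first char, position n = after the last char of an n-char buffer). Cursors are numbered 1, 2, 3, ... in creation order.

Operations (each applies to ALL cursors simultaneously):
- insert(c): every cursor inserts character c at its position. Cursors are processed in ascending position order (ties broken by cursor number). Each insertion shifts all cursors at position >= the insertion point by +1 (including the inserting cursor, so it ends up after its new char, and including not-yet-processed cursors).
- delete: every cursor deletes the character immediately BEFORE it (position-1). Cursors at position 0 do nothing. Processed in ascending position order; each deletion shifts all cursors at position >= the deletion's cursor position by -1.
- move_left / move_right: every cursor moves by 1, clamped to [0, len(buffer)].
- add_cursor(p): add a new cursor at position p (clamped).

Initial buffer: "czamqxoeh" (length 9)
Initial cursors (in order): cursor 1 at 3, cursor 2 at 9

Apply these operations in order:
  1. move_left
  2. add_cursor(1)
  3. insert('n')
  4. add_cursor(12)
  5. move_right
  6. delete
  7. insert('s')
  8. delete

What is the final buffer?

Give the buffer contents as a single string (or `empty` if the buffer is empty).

After op 1 (move_left): buffer="czamqxoeh" (len 9), cursors c1@2 c2@8, authorship .........
After op 2 (add_cursor(1)): buffer="czamqxoeh" (len 9), cursors c3@1 c1@2 c2@8, authorship .........
After op 3 (insert('n')): buffer="cnznamqxoenh" (len 12), cursors c3@2 c1@4 c2@11, authorship .3.1......2.
After op 4 (add_cursor(12)): buffer="cnznamqxoenh" (len 12), cursors c3@2 c1@4 c2@11 c4@12, authorship .3.1......2.
After op 5 (move_right): buffer="cnznamqxoenh" (len 12), cursors c3@3 c1@5 c2@12 c4@12, authorship .3.1......2.
After op 6 (delete): buffer="cnnmqxoe" (len 8), cursors c3@2 c1@3 c2@8 c4@8, authorship .31.....
After op 7 (insert('s')): buffer="cnsnsmqxoess" (len 12), cursors c3@3 c1@5 c2@12 c4@12, authorship .3311.....24
After op 8 (delete): buffer="cnnmqxoe" (len 8), cursors c3@2 c1@3 c2@8 c4@8, authorship .31.....

Answer: cnnmqxoe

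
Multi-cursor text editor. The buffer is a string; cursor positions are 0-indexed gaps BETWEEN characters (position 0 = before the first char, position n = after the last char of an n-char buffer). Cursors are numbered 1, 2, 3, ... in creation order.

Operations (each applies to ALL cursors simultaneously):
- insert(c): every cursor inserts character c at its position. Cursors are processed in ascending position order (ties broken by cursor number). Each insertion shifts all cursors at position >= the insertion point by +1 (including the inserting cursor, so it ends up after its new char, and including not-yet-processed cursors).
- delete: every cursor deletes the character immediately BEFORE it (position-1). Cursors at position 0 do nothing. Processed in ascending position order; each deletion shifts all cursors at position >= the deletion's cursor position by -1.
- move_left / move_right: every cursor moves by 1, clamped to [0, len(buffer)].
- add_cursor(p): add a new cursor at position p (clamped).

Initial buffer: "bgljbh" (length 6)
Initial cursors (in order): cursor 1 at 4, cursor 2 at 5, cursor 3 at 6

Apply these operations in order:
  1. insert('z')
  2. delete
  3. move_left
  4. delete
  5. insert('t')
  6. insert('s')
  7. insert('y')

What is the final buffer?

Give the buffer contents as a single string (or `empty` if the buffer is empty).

Answer: bgtttsssyyyh

Derivation:
After op 1 (insert('z')): buffer="bgljzbzhz" (len 9), cursors c1@5 c2@7 c3@9, authorship ....1.2.3
After op 2 (delete): buffer="bgljbh" (len 6), cursors c1@4 c2@5 c3@6, authorship ......
After op 3 (move_left): buffer="bgljbh" (len 6), cursors c1@3 c2@4 c3@5, authorship ......
After op 4 (delete): buffer="bgh" (len 3), cursors c1@2 c2@2 c3@2, authorship ...
After op 5 (insert('t')): buffer="bgttth" (len 6), cursors c1@5 c2@5 c3@5, authorship ..123.
After op 6 (insert('s')): buffer="bgtttsssh" (len 9), cursors c1@8 c2@8 c3@8, authorship ..123123.
After op 7 (insert('y')): buffer="bgtttsssyyyh" (len 12), cursors c1@11 c2@11 c3@11, authorship ..123123123.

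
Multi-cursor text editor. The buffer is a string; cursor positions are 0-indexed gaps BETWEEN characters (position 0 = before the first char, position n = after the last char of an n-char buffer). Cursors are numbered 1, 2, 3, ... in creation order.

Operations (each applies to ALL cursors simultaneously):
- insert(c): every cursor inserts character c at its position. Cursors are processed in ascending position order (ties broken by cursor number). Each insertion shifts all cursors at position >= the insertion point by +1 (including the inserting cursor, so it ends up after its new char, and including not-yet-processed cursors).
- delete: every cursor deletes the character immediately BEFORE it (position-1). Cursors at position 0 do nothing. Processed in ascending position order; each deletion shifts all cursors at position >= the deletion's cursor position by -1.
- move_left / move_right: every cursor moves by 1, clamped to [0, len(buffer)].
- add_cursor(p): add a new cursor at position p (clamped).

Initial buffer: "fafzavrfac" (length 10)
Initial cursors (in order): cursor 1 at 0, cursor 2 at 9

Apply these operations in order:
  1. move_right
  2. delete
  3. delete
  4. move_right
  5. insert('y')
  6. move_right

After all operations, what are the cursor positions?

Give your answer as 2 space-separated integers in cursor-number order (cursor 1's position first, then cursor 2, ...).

After op 1 (move_right): buffer="fafzavrfac" (len 10), cursors c1@1 c2@10, authorship ..........
After op 2 (delete): buffer="afzavrfa" (len 8), cursors c1@0 c2@8, authorship ........
After op 3 (delete): buffer="afzavrf" (len 7), cursors c1@0 c2@7, authorship .......
After op 4 (move_right): buffer="afzavrf" (len 7), cursors c1@1 c2@7, authorship .......
After op 5 (insert('y')): buffer="ayfzavrfy" (len 9), cursors c1@2 c2@9, authorship .1......2
After op 6 (move_right): buffer="ayfzavrfy" (len 9), cursors c1@3 c2@9, authorship .1......2

Answer: 3 9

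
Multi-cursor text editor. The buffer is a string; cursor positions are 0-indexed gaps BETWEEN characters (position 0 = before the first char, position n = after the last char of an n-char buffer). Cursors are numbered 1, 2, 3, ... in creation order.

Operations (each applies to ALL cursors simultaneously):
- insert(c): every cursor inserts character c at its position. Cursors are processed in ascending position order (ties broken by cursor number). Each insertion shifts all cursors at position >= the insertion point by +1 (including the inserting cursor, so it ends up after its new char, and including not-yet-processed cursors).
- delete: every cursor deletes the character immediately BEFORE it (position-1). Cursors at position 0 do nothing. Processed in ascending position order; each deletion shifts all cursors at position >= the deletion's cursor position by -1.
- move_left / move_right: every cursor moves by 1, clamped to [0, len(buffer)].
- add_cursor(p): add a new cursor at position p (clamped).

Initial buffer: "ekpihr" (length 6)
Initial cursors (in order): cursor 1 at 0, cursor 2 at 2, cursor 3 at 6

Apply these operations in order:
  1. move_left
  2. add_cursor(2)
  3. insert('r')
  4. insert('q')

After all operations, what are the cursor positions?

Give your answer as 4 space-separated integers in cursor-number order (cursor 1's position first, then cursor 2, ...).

Answer: 2 5 13 8

Derivation:
After op 1 (move_left): buffer="ekpihr" (len 6), cursors c1@0 c2@1 c3@5, authorship ......
After op 2 (add_cursor(2)): buffer="ekpihr" (len 6), cursors c1@0 c2@1 c4@2 c3@5, authorship ......
After op 3 (insert('r')): buffer="rerkrpihrr" (len 10), cursors c1@1 c2@3 c4@5 c3@9, authorship 1.2.4...3.
After op 4 (insert('q')): buffer="rqerqkrqpihrqr" (len 14), cursors c1@2 c2@5 c4@8 c3@13, authorship 11.22.44...33.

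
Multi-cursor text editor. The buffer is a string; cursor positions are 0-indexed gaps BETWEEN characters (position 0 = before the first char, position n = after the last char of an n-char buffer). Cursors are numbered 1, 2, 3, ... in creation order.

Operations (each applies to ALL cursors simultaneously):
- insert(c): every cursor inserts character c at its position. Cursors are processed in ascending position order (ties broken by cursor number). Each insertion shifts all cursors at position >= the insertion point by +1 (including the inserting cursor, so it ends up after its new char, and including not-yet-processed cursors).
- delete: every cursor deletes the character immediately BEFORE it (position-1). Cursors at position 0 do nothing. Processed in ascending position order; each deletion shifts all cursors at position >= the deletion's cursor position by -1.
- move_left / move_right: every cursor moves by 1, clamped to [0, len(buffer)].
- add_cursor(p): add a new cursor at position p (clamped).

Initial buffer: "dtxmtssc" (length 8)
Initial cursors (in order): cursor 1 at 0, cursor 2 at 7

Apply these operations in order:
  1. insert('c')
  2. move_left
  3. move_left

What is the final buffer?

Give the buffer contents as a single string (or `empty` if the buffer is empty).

After op 1 (insert('c')): buffer="cdtxmtsscc" (len 10), cursors c1@1 c2@9, authorship 1.......2.
After op 2 (move_left): buffer="cdtxmtsscc" (len 10), cursors c1@0 c2@8, authorship 1.......2.
After op 3 (move_left): buffer="cdtxmtsscc" (len 10), cursors c1@0 c2@7, authorship 1.......2.

Answer: cdtxmtsscc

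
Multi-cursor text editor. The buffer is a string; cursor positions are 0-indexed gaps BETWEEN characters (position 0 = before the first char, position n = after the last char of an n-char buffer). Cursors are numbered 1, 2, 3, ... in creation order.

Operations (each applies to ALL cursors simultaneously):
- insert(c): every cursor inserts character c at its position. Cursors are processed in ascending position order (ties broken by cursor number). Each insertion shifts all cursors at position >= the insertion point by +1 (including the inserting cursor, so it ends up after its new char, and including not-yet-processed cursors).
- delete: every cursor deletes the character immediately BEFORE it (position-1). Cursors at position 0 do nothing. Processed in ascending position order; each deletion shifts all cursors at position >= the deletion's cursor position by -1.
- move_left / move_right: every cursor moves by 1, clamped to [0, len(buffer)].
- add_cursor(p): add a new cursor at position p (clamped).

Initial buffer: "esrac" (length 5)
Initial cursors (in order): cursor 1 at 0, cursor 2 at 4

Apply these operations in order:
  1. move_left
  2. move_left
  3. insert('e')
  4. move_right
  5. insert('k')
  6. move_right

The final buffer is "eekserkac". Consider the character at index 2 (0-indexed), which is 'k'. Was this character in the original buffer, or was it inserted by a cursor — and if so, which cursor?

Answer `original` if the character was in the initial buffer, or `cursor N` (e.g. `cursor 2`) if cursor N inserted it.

Answer: cursor 1

Derivation:
After op 1 (move_left): buffer="esrac" (len 5), cursors c1@0 c2@3, authorship .....
After op 2 (move_left): buffer="esrac" (len 5), cursors c1@0 c2@2, authorship .....
After op 3 (insert('e')): buffer="eeserac" (len 7), cursors c1@1 c2@4, authorship 1..2...
After op 4 (move_right): buffer="eeserac" (len 7), cursors c1@2 c2@5, authorship 1..2...
After op 5 (insert('k')): buffer="eekserkac" (len 9), cursors c1@3 c2@7, authorship 1.1.2.2..
After op 6 (move_right): buffer="eekserkac" (len 9), cursors c1@4 c2@8, authorship 1.1.2.2..
Authorship (.=original, N=cursor N): 1 . 1 . 2 . 2 . .
Index 2: author = 1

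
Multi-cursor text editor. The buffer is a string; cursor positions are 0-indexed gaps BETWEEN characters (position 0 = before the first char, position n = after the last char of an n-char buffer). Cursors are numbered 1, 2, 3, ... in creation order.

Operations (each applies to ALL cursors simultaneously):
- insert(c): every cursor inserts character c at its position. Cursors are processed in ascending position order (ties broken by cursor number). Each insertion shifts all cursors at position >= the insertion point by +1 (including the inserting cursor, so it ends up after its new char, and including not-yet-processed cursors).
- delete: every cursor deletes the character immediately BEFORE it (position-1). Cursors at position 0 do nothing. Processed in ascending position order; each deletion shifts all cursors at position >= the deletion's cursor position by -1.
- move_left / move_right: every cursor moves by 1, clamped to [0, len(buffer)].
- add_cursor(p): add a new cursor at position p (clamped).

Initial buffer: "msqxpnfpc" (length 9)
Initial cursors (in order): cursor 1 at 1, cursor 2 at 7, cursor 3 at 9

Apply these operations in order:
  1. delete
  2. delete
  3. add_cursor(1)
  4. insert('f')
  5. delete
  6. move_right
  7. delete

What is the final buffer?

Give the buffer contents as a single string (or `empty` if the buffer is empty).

Answer: empty

Derivation:
After op 1 (delete): buffer="sqxpnp" (len 6), cursors c1@0 c2@5 c3@6, authorship ......
After op 2 (delete): buffer="sqxp" (len 4), cursors c1@0 c2@4 c3@4, authorship ....
After op 3 (add_cursor(1)): buffer="sqxp" (len 4), cursors c1@0 c4@1 c2@4 c3@4, authorship ....
After op 4 (insert('f')): buffer="fsfqxpff" (len 8), cursors c1@1 c4@3 c2@8 c3@8, authorship 1.4...23
After op 5 (delete): buffer="sqxp" (len 4), cursors c1@0 c4@1 c2@4 c3@4, authorship ....
After op 6 (move_right): buffer="sqxp" (len 4), cursors c1@1 c4@2 c2@4 c3@4, authorship ....
After op 7 (delete): buffer="" (len 0), cursors c1@0 c2@0 c3@0 c4@0, authorship 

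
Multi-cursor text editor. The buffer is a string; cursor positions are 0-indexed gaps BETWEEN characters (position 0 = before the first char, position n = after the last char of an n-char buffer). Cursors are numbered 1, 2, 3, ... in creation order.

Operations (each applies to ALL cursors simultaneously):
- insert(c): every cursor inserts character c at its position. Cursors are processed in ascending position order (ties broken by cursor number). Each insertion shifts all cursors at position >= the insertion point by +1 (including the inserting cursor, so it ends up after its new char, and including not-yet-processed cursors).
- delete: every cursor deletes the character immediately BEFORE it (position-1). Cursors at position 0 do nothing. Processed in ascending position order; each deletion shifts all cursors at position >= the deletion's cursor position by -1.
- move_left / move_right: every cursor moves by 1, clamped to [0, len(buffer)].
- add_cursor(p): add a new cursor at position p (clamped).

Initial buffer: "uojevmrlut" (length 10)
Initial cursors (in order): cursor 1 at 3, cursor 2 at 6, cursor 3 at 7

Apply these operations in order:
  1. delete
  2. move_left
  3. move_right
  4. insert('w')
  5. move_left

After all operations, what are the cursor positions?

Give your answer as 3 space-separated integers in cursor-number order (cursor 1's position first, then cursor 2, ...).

Answer: 2 6 6

Derivation:
After op 1 (delete): buffer="uoevlut" (len 7), cursors c1@2 c2@4 c3@4, authorship .......
After op 2 (move_left): buffer="uoevlut" (len 7), cursors c1@1 c2@3 c3@3, authorship .......
After op 3 (move_right): buffer="uoevlut" (len 7), cursors c1@2 c2@4 c3@4, authorship .......
After op 4 (insert('w')): buffer="uowevwwlut" (len 10), cursors c1@3 c2@7 c3@7, authorship ..1..23...
After op 5 (move_left): buffer="uowevwwlut" (len 10), cursors c1@2 c2@6 c3@6, authorship ..1..23...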